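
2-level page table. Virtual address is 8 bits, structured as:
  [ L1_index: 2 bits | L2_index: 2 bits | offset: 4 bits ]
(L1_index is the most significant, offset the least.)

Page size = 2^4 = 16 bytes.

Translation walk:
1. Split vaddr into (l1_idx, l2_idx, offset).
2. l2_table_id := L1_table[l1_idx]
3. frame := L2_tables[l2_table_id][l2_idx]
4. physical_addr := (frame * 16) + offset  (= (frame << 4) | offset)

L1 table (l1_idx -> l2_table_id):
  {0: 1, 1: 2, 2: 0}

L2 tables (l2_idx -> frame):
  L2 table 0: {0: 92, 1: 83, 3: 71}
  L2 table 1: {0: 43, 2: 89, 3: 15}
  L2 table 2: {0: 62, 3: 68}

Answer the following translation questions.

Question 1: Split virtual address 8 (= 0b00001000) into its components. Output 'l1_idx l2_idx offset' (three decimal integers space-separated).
Answer: 0 0 8

Derivation:
vaddr = 8 = 0b00001000
  top 2 bits -> l1_idx = 0
  next 2 bits -> l2_idx = 0
  bottom 4 bits -> offset = 8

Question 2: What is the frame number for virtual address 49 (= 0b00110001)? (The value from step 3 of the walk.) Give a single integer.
vaddr = 49: l1_idx=0, l2_idx=3
L1[0] = 1; L2[1][3] = 15

Answer: 15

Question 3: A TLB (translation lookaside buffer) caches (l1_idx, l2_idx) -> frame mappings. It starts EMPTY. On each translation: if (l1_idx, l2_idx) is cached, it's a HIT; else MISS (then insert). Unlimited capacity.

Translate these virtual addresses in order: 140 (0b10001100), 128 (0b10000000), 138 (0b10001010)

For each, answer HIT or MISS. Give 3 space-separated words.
Answer: MISS HIT HIT

Derivation:
vaddr=140: (2,0) not in TLB -> MISS, insert
vaddr=128: (2,0) in TLB -> HIT
vaddr=138: (2,0) in TLB -> HIT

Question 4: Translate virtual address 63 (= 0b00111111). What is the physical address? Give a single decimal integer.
vaddr = 63 = 0b00111111
Split: l1_idx=0, l2_idx=3, offset=15
L1[0] = 1
L2[1][3] = 15
paddr = 15 * 16 + 15 = 255

Answer: 255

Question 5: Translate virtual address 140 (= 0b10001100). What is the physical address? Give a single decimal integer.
Answer: 1484

Derivation:
vaddr = 140 = 0b10001100
Split: l1_idx=2, l2_idx=0, offset=12
L1[2] = 0
L2[0][0] = 92
paddr = 92 * 16 + 12 = 1484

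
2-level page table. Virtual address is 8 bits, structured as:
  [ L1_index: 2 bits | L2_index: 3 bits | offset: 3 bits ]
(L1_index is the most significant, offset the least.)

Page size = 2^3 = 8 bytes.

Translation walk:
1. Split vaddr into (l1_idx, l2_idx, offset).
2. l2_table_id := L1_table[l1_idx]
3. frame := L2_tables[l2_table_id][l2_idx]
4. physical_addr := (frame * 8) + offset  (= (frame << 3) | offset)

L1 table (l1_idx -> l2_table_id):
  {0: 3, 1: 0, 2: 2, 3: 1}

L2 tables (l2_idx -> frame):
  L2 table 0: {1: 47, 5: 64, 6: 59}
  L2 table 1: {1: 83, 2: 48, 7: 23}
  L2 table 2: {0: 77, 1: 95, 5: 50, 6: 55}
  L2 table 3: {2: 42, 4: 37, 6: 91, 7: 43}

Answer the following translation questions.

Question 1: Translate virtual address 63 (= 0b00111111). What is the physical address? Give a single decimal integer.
Answer: 351

Derivation:
vaddr = 63 = 0b00111111
Split: l1_idx=0, l2_idx=7, offset=7
L1[0] = 3
L2[3][7] = 43
paddr = 43 * 8 + 7 = 351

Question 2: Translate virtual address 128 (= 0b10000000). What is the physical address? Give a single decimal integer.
Answer: 616

Derivation:
vaddr = 128 = 0b10000000
Split: l1_idx=2, l2_idx=0, offset=0
L1[2] = 2
L2[2][0] = 77
paddr = 77 * 8 + 0 = 616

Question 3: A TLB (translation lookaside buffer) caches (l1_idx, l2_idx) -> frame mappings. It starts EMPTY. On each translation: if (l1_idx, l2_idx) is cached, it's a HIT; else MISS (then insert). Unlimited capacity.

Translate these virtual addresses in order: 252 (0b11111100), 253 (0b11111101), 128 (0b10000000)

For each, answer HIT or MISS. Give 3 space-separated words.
Answer: MISS HIT MISS

Derivation:
vaddr=252: (3,7) not in TLB -> MISS, insert
vaddr=253: (3,7) in TLB -> HIT
vaddr=128: (2,0) not in TLB -> MISS, insert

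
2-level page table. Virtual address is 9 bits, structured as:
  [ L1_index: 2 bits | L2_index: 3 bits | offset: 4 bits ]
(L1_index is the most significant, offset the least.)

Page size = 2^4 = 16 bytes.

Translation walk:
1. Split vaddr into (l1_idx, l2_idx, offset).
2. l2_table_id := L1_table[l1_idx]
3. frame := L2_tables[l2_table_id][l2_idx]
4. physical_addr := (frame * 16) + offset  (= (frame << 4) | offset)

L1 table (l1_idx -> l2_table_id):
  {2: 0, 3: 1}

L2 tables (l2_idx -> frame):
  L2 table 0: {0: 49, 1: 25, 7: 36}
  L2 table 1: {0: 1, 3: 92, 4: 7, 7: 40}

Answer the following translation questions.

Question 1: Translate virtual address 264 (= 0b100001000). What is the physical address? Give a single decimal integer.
Answer: 792

Derivation:
vaddr = 264 = 0b100001000
Split: l1_idx=2, l2_idx=0, offset=8
L1[2] = 0
L2[0][0] = 49
paddr = 49 * 16 + 8 = 792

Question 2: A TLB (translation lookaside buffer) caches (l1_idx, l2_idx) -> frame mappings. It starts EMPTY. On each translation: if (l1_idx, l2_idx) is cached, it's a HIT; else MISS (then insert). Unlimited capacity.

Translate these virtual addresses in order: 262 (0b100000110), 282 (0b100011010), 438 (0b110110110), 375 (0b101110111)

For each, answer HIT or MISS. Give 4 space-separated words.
Answer: MISS MISS MISS MISS

Derivation:
vaddr=262: (2,0) not in TLB -> MISS, insert
vaddr=282: (2,1) not in TLB -> MISS, insert
vaddr=438: (3,3) not in TLB -> MISS, insert
vaddr=375: (2,7) not in TLB -> MISS, insert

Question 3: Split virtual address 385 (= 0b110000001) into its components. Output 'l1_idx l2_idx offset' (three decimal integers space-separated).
Answer: 3 0 1

Derivation:
vaddr = 385 = 0b110000001
  top 2 bits -> l1_idx = 3
  next 3 bits -> l2_idx = 0
  bottom 4 bits -> offset = 1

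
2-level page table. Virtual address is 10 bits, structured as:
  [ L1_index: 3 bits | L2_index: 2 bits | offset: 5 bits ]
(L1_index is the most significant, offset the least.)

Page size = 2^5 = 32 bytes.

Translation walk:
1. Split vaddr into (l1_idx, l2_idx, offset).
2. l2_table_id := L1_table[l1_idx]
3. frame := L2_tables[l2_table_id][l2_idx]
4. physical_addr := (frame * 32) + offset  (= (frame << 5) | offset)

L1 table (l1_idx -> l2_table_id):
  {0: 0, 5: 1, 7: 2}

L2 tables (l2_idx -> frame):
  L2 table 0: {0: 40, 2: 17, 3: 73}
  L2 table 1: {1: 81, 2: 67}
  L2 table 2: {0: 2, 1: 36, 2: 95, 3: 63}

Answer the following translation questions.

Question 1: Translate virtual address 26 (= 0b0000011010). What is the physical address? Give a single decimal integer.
Answer: 1306

Derivation:
vaddr = 26 = 0b0000011010
Split: l1_idx=0, l2_idx=0, offset=26
L1[0] = 0
L2[0][0] = 40
paddr = 40 * 32 + 26 = 1306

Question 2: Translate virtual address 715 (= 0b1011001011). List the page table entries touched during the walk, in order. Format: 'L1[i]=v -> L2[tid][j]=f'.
vaddr = 715 = 0b1011001011
Split: l1_idx=5, l2_idx=2, offset=11

Answer: L1[5]=1 -> L2[1][2]=67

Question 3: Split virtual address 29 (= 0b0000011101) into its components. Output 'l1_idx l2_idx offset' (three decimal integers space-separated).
Answer: 0 0 29

Derivation:
vaddr = 29 = 0b0000011101
  top 3 bits -> l1_idx = 0
  next 2 bits -> l2_idx = 0
  bottom 5 bits -> offset = 29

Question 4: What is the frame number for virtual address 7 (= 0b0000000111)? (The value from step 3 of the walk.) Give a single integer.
vaddr = 7: l1_idx=0, l2_idx=0
L1[0] = 0; L2[0][0] = 40

Answer: 40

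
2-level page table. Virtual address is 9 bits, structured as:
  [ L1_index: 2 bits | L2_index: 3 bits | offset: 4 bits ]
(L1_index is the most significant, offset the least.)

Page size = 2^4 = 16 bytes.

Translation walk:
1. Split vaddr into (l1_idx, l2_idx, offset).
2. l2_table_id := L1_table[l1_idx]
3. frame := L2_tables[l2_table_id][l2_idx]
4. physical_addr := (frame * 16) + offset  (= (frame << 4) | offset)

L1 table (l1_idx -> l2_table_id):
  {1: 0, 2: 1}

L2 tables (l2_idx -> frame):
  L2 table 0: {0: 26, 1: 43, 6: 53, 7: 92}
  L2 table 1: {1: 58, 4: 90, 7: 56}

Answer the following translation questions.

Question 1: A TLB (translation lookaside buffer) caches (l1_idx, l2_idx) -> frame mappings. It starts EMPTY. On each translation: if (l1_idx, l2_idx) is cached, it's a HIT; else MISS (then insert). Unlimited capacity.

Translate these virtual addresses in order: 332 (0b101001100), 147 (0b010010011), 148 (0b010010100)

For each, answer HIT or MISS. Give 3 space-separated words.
Answer: MISS MISS HIT

Derivation:
vaddr=332: (2,4) not in TLB -> MISS, insert
vaddr=147: (1,1) not in TLB -> MISS, insert
vaddr=148: (1,1) in TLB -> HIT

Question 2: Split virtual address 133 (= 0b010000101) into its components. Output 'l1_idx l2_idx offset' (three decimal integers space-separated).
vaddr = 133 = 0b010000101
  top 2 bits -> l1_idx = 1
  next 3 bits -> l2_idx = 0
  bottom 4 bits -> offset = 5

Answer: 1 0 5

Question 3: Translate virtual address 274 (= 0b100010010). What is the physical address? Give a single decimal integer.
vaddr = 274 = 0b100010010
Split: l1_idx=2, l2_idx=1, offset=2
L1[2] = 1
L2[1][1] = 58
paddr = 58 * 16 + 2 = 930

Answer: 930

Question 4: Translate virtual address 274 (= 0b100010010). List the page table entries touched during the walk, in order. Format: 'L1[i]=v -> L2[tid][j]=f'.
Answer: L1[2]=1 -> L2[1][1]=58

Derivation:
vaddr = 274 = 0b100010010
Split: l1_idx=2, l2_idx=1, offset=2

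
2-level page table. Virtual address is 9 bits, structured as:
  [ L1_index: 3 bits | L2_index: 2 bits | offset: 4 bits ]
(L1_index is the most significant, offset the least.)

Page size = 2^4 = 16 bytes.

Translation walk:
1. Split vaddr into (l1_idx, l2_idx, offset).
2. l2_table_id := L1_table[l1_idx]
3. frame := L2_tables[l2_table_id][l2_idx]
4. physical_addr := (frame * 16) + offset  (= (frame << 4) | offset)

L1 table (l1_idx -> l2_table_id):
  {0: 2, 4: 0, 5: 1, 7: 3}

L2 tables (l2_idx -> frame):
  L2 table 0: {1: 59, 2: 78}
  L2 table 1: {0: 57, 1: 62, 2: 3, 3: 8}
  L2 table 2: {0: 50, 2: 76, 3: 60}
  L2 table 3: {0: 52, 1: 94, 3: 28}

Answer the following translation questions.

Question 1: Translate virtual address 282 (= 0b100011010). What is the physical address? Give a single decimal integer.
vaddr = 282 = 0b100011010
Split: l1_idx=4, l2_idx=1, offset=10
L1[4] = 0
L2[0][1] = 59
paddr = 59 * 16 + 10 = 954

Answer: 954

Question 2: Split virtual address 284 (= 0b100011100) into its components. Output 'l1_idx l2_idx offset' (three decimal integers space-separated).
vaddr = 284 = 0b100011100
  top 3 bits -> l1_idx = 4
  next 2 bits -> l2_idx = 1
  bottom 4 bits -> offset = 12

Answer: 4 1 12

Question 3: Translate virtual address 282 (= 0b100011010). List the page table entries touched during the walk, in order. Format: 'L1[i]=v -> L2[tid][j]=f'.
vaddr = 282 = 0b100011010
Split: l1_idx=4, l2_idx=1, offset=10

Answer: L1[4]=0 -> L2[0][1]=59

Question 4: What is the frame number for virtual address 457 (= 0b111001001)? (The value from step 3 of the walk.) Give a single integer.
vaddr = 457: l1_idx=7, l2_idx=0
L1[7] = 3; L2[3][0] = 52

Answer: 52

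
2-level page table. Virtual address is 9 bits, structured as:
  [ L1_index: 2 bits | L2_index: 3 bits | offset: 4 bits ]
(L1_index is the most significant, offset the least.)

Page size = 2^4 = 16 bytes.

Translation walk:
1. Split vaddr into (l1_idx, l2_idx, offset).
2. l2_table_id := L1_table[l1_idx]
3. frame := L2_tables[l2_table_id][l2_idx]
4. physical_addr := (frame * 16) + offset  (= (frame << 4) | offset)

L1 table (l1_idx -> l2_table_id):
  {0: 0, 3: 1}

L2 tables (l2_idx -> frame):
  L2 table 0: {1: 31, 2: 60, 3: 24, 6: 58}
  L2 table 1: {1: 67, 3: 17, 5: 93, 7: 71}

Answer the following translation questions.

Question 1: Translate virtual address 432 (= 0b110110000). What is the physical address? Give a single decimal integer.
Answer: 272

Derivation:
vaddr = 432 = 0b110110000
Split: l1_idx=3, l2_idx=3, offset=0
L1[3] = 1
L2[1][3] = 17
paddr = 17 * 16 + 0 = 272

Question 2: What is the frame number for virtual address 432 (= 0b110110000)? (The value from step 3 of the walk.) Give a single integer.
Answer: 17

Derivation:
vaddr = 432: l1_idx=3, l2_idx=3
L1[3] = 1; L2[1][3] = 17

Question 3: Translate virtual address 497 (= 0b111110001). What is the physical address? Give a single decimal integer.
Answer: 1137

Derivation:
vaddr = 497 = 0b111110001
Split: l1_idx=3, l2_idx=7, offset=1
L1[3] = 1
L2[1][7] = 71
paddr = 71 * 16 + 1 = 1137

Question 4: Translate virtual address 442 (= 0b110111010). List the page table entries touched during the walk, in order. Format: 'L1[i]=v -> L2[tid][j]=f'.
Answer: L1[3]=1 -> L2[1][3]=17

Derivation:
vaddr = 442 = 0b110111010
Split: l1_idx=3, l2_idx=3, offset=10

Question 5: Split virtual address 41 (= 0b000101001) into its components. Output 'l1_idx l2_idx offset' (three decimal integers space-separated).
vaddr = 41 = 0b000101001
  top 2 bits -> l1_idx = 0
  next 3 bits -> l2_idx = 2
  bottom 4 bits -> offset = 9

Answer: 0 2 9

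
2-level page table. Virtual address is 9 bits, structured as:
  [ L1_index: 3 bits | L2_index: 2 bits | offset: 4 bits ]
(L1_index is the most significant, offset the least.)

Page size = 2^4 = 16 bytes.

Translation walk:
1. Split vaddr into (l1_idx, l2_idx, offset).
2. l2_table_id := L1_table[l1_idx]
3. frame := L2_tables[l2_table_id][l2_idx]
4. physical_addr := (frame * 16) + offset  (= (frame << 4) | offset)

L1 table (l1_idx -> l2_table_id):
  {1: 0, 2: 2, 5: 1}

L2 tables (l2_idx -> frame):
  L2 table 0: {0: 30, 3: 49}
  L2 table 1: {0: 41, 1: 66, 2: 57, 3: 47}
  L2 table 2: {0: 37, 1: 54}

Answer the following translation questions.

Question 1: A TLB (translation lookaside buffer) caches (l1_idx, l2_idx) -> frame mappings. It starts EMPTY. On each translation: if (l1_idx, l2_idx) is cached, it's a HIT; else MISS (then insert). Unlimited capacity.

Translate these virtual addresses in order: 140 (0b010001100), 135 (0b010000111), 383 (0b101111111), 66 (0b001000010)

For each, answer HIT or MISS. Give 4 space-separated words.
vaddr=140: (2,0) not in TLB -> MISS, insert
vaddr=135: (2,0) in TLB -> HIT
vaddr=383: (5,3) not in TLB -> MISS, insert
vaddr=66: (1,0) not in TLB -> MISS, insert

Answer: MISS HIT MISS MISS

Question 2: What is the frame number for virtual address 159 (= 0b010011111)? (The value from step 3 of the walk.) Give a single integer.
Answer: 54

Derivation:
vaddr = 159: l1_idx=2, l2_idx=1
L1[2] = 2; L2[2][1] = 54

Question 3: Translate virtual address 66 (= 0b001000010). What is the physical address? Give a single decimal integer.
Answer: 482

Derivation:
vaddr = 66 = 0b001000010
Split: l1_idx=1, l2_idx=0, offset=2
L1[1] = 0
L2[0][0] = 30
paddr = 30 * 16 + 2 = 482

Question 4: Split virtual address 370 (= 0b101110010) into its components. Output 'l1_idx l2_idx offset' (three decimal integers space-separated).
vaddr = 370 = 0b101110010
  top 3 bits -> l1_idx = 5
  next 2 bits -> l2_idx = 3
  bottom 4 bits -> offset = 2

Answer: 5 3 2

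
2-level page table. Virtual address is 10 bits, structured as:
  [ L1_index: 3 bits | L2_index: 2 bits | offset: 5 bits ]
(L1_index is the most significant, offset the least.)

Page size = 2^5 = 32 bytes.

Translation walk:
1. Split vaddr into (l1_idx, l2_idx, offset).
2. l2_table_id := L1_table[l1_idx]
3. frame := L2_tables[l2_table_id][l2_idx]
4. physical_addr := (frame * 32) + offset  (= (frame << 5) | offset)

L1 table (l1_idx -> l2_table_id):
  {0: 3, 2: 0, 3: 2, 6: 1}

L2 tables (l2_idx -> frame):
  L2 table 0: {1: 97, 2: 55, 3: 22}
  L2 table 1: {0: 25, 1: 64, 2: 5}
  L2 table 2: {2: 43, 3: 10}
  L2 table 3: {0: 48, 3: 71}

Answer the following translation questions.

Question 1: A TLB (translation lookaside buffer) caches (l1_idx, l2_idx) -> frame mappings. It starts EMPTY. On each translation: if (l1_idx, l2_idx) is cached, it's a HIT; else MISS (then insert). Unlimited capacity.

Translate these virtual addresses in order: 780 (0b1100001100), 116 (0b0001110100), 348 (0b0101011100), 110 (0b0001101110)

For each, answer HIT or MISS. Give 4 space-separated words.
vaddr=780: (6,0) not in TLB -> MISS, insert
vaddr=116: (0,3) not in TLB -> MISS, insert
vaddr=348: (2,2) not in TLB -> MISS, insert
vaddr=110: (0,3) in TLB -> HIT

Answer: MISS MISS MISS HIT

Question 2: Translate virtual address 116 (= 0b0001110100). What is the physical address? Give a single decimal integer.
vaddr = 116 = 0b0001110100
Split: l1_idx=0, l2_idx=3, offset=20
L1[0] = 3
L2[3][3] = 71
paddr = 71 * 32 + 20 = 2292

Answer: 2292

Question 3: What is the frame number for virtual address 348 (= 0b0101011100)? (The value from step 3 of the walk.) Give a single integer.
vaddr = 348: l1_idx=2, l2_idx=2
L1[2] = 0; L2[0][2] = 55

Answer: 55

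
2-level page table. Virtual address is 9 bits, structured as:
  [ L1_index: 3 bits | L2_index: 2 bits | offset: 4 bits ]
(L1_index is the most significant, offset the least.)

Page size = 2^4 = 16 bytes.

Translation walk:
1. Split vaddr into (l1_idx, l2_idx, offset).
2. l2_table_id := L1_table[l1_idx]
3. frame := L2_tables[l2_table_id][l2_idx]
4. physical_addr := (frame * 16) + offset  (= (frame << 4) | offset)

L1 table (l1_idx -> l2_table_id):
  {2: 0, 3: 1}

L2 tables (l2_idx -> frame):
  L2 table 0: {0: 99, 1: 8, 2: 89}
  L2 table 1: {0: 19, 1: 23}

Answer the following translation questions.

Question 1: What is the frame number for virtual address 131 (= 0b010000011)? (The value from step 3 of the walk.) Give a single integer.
Answer: 99

Derivation:
vaddr = 131: l1_idx=2, l2_idx=0
L1[2] = 0; L2[0][0] = 99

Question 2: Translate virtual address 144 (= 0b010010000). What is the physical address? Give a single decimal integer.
Answer: 128

Derivation:
vaddr = 144 = 0b010010000
Split: l1_idx=2, l2_idx=1, offset=0
L1[2] = 0
L2[0][1] = 8
paddr = 8 * 16 + 0 = 128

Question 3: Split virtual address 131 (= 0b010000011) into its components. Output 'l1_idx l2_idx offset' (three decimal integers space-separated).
Answer: 2 0 3

Derivation:
vaddr = 131 = 0b010000011
  top 3 bits -> l1_idx = 2
  next 2 bits -> l2_idx = 0
  bottom 4 bits -> offset = 3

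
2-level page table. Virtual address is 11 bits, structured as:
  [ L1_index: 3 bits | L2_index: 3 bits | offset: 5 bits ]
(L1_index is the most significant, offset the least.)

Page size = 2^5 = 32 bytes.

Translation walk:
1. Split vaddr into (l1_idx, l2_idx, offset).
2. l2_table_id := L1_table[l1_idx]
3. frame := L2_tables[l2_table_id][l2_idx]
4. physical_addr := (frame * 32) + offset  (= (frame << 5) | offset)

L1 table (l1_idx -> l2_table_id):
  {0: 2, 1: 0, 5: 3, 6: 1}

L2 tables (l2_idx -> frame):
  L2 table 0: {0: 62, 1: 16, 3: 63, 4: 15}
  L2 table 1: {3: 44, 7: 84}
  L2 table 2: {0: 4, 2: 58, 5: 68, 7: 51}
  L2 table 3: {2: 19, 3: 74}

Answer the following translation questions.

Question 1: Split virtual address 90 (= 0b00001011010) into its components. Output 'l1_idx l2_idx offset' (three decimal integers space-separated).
Answer: 0 2 26

Derivation:
vaddr = 90 = 0b00001011010
  top 3 bits -> l1_idx = 0
  next 3 bits -> l2_idx = 2
  bottom 5 bits -> offset = 26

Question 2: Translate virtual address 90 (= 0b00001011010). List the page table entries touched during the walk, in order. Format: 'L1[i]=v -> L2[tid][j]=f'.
vaddr = 90 = 0b00001011010
Split: l1_idx=0, l2_idx=2, offset=26

Answer: L1[0]=2 -> L2[2][2]=58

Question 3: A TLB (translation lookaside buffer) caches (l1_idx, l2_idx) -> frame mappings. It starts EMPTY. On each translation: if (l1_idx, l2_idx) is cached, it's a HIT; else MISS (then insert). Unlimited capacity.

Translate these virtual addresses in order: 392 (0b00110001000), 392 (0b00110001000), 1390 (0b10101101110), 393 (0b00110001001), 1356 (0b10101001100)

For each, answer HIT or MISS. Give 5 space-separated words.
Answer: MISS HIT MISS HIT MISS

Derivation:
vaddr=392: (1,4) not in TLB -> MISS, insert
vaddr=392: (1,4) in TLB -> HIT
vaddr=1390: (5,3) not in TLB -> MISS, insert
vaddr=393: (1,4) in TLB -> HIT
vaddr=1356: (5,2) not in TLB -> MISS, insert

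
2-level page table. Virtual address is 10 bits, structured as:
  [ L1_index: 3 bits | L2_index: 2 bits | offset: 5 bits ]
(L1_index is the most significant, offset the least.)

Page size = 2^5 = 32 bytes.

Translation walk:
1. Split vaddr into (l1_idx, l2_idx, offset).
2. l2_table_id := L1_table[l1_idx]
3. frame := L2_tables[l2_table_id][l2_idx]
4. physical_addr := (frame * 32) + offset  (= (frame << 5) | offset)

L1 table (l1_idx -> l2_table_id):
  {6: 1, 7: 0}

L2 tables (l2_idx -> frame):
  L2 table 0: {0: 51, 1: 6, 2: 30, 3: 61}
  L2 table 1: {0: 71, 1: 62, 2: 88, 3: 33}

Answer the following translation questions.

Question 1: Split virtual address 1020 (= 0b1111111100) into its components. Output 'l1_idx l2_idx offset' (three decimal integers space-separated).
vaddr = 1020 = 0b1111111100
  top 3 bits -> l1_idx = 7
  next 2 bits -> l2_idx = 3
  bottom 5 bits -> offset = 28

Answer: 7 3 28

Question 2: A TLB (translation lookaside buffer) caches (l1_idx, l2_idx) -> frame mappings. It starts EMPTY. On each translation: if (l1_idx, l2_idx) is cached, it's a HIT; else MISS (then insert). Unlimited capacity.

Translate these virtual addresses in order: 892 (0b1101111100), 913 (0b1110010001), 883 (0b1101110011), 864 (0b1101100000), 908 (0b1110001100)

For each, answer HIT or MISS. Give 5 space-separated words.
Answer: MISS MISS HIT HIT HIT

Derivation:
vaddr=892: (6,3) not in TLB -> MISS, insert
vaddr=913: (7,0) not in TLB -> MISS, insert
vaddr=883: (6,3) in TLB -> HIT
vaddr=864: (6,3) in TLB -> HIT
vaddr=908: (7,0) in TLB -> HIT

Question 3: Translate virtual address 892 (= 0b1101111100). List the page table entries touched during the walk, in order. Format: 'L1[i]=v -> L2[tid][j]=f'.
Answer: L1[6]=1 -> L2[1][3]=33

Derivation:
vaddr = 892 = 0b1101111100
Split: l1_idx=6, l2_idx=3, offset=28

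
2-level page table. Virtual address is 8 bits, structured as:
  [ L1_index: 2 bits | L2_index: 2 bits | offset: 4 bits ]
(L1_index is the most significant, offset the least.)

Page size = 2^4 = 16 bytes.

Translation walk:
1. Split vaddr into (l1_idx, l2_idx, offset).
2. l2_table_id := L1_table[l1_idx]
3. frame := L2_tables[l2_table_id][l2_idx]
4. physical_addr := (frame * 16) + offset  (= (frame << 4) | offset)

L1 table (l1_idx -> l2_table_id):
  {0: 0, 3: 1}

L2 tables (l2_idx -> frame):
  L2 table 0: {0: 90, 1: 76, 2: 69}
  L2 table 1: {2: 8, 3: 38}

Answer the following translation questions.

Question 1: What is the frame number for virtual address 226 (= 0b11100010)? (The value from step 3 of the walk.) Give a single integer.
vaddr = 226: l1_idx=3, l2_idx=2
L1[3] = 1; L2[1][2] = 8

Answer: 8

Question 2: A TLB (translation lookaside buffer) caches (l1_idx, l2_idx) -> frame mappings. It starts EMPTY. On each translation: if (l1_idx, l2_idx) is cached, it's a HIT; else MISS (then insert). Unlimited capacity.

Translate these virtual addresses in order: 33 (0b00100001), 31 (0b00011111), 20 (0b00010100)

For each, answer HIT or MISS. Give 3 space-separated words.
Answer: MISS MISS HIT

Derivation:
vaddr=33: (0,2) not in TLB -> MISS, insert
vaddr=31: (0,1) not in TLB -> MISS, insert
vaddr=20: (0,1) in TLB -> HIT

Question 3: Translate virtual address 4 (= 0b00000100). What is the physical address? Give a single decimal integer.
Answer: 1444

Derivation:
vaddr = 4 = 0b00000100
Split: l1_idx=0, l2_idx=0, offset=4
L1[0] = 0
L2[0][0] = 90
paddr = 90 * 16 + 4 = 1444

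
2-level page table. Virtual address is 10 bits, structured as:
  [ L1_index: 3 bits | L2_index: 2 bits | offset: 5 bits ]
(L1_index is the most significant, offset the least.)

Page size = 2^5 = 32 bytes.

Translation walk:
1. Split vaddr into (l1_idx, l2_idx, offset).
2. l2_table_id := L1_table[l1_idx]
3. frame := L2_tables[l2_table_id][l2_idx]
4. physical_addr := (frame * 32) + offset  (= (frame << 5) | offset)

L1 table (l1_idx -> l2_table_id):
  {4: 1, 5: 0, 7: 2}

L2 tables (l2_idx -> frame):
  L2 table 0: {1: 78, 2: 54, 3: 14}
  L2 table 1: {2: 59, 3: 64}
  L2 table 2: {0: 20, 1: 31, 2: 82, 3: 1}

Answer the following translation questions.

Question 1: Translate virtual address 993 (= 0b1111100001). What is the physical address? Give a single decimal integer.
vaddr = 993 = 0b1111100001
Split: l1_idx=7, l2_idx=3, offset=1
L1[7] = 2
L2[2][3] = 1
paddr = 1 * 32 + 1 = 33

Answer: 33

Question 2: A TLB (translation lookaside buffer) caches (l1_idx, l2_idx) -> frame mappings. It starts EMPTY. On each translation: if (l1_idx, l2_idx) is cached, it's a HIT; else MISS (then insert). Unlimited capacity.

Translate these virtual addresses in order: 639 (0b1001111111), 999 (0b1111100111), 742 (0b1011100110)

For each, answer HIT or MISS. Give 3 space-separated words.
vaddr=639: (4,3) not in TLB -> MISS, insert
vaddr=999: (7,3) not in TLB -> MISS, insert
vaddr=742: (5,3) not in TLB -> MISS, insert

Answer: MISS MISS MISS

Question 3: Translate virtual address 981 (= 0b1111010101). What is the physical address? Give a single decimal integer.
Answer: 2645

Derivation:
vaddr = 981 = 0b1111010101
Split: l1_idx=7, l2_idx=2, offset=21
L1[7] = 2
L2[2][2] = 82
paddr = 82 * 32 + 21 = 2645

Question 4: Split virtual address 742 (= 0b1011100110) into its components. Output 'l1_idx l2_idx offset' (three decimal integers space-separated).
Answer: 5 3 6

Derivation:
vaddr = 742 = 0b1011100110
  top 3 bits -> l1_idx = 5
  next 2 bits -> l2_idx = 3
  bottom 5 bits -> offset = 6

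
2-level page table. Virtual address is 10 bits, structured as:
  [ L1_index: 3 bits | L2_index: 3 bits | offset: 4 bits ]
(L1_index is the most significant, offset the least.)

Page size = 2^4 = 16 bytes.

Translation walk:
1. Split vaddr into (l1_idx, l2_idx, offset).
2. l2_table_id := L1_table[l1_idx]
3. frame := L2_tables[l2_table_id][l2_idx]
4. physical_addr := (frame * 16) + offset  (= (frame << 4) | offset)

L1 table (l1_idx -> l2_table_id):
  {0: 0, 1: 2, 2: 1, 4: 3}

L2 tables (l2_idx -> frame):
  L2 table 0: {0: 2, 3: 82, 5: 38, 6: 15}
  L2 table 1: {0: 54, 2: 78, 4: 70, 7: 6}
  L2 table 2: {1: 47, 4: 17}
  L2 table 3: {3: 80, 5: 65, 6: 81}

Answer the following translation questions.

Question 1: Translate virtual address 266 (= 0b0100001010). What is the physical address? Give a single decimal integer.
vaddr = 266 = 0b0100001010
Split: l1_idx=2, l2_idx=0, offset=10
L1[2] = 1
L2[1][0] = 54
paddr = 54 * 16 + 10 = 874

Answer: 874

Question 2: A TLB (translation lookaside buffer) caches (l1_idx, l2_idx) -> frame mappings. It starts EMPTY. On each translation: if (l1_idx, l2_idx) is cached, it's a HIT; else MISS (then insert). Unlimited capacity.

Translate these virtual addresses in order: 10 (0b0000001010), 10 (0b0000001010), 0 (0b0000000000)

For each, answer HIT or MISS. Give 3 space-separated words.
Answer: MISS HIT HIT

Derivation:
vaddr=10: (0,0) not in TLB -> MISS, insert
vaddr=10: (0,0) in TLB -> HIT
vaddr=0: (0,0) in TLB -> HIT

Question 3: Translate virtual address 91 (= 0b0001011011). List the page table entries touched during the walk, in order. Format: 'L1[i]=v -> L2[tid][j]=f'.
vaddr = 91 = 0b0001011011
Split: l1_idx=0, l2_idx=5, offset=11

Answer: L1[0]=0 -> L2[0][5]=38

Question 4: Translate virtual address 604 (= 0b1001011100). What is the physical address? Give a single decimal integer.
vaddr = 604 = 0b1001011100
Split: l1_idx=4, l2_idx=5, offset=12
L1[4] = 3
L2[3][5] = 65
paddr = 65 * 16 + 12 = 1052

Answer: 1052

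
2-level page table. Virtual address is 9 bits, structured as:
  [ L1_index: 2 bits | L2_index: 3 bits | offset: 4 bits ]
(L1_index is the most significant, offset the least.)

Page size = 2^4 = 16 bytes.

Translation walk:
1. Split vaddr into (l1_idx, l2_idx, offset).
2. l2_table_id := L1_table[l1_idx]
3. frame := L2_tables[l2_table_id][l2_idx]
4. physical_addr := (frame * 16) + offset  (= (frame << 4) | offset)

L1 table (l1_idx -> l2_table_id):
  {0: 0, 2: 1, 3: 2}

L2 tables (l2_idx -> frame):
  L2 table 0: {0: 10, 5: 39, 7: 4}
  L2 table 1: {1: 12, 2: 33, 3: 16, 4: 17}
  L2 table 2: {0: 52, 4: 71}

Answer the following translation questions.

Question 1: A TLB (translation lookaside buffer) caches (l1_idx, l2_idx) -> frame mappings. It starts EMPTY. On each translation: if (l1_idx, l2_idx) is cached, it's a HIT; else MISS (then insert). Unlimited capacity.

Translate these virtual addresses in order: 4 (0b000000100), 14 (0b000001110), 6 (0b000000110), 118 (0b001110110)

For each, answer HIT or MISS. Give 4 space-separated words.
vaddr=4: (0,0) not in TLB -> MISS, insert
vaddr=14: (0,0) in TLB -> HIT
vaddr=6: (0,0) in TLB -> HIT
vaddr=118: (0,7) not in TLB -> MISS, insert

Answer: MISS HIT HIT MISS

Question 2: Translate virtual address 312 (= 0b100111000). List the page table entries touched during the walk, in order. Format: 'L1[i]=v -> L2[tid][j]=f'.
vaddr = 312 = 0b100111000
Split: l1_idx=2, l2_idx=3, offset=8

Answer: L1[2]=1 -> L2[1][3]=16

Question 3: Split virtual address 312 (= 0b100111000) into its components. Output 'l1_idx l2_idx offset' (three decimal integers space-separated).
Answer: 2 3 8

Derivation:
vaddr = 312 = 0b100111000
  top 2 bits -> l1_idx = 2
  next 3 bits -> l2_idx = 3
  bottom 4 bits -> offset = 8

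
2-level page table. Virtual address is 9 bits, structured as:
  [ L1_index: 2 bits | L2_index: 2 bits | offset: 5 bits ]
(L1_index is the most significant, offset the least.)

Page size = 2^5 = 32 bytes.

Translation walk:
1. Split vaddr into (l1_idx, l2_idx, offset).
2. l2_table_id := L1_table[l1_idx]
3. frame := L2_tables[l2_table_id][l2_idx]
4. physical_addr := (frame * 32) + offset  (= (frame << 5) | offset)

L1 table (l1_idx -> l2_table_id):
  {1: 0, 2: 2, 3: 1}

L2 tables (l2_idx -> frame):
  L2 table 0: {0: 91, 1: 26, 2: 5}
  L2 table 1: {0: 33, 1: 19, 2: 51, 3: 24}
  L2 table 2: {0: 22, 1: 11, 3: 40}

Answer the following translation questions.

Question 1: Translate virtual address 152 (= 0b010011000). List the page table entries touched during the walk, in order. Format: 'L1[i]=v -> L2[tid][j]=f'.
Answer: L1[1]=0 -> L2[0][0]=91

Derivation:
vaddr = 152 = 0b010011000
Split: l1_idx=1, l2_idx=0, offset=24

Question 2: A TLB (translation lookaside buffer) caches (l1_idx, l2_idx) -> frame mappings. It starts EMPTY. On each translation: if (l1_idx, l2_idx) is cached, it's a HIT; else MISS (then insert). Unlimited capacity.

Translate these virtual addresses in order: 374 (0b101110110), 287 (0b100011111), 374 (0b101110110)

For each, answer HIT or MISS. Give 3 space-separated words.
vaddr=374: (2,3) not in TLB -> MISS, insert
vaddr=287: (2,0) not in TLB -> MISS, insert
vaddr=374: (2,3) in TLB -> HIT

Answer: MISS MISS HIT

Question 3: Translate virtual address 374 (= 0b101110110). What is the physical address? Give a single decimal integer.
vaddr = 374 = 0b101110110
Split: l1_idx=2, l2_idx=3, offset=22
L1[2] = 2
L2[2][3] = 40
paddr = 40 * 32 + 22 = 1302

Answer: 1302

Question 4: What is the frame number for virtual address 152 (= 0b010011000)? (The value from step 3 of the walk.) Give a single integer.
vaddr = 152: l1_idx=1, l2_idx=0
L1[1] = 0; L2[0][0] = 91

Answer: 91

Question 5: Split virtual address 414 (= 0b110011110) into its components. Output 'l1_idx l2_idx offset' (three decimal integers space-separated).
Answer: 3 0 30

Derivation:
vaddr = 414 = 0b110011110
  top 2 bits -> l1_idx = 3
  next 2 bits -> l2_idx = 0
  bottom 5 bits -> offset = 30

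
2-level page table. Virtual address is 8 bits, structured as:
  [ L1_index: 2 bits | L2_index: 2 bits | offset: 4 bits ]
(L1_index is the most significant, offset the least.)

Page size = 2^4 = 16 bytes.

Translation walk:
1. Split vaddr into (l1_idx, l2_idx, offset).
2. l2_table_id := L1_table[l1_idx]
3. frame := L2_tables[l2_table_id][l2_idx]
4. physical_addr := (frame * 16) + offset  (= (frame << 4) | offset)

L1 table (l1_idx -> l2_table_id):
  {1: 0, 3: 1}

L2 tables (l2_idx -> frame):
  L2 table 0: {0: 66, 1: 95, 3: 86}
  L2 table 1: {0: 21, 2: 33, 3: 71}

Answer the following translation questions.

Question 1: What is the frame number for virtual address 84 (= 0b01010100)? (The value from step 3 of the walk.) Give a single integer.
Answer: 95

Derivation:
vaddr = 84: l1_idx=1, l2_idx=1
L1[1] = 0; L2[0][1] = 95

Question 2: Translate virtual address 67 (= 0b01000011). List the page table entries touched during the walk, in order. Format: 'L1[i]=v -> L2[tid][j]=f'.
Answer: L1[1]=0 -> L2[0][0]=66

Derivation:
vaddr = 67 = 0b01000011
Split: l1_idx=1, l2_idx=0, offset=3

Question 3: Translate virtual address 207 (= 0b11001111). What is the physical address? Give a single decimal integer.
vaddr = 207 = 0b11001111
Split: l1_idx=3, l2_idx=0, offset=15
L1[3] = 1
L2[1][0] = 21
paddr = 21 * 16 + 15 = 351

Answer: 351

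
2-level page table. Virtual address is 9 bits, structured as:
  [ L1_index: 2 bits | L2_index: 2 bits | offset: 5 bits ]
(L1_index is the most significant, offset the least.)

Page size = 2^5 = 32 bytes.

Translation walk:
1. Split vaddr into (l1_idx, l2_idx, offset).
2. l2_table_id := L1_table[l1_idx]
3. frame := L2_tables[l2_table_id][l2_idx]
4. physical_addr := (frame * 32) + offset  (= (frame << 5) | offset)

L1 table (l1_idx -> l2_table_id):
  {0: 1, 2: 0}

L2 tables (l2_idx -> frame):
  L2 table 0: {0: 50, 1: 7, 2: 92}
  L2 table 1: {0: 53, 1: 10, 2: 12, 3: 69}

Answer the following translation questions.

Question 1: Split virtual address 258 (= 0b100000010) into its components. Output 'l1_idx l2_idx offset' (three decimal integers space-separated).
Answer: 2 0 2

Derivation:
vaddr = 258 = 0b100000010
  top 2 bits -> l1_idx = 2
  next 2 bits -> l2_idx = 0
  bottom 5 bits -> offset = 2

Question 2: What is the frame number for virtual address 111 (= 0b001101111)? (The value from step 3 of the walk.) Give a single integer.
vaddr = 111: l1_idx=0, l2_idx=3
L1[0] = 1; L2[1][3] = 69

Answer: 69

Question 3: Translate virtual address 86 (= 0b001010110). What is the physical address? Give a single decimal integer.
vaddr = 86 = 0b001010110
Split: l1_idx=0, l2_idx=2, offset=22
L1[0] = 1
L2[1][2] = 12
paddr = 12 * 32 + 22 = 406

Answer: 406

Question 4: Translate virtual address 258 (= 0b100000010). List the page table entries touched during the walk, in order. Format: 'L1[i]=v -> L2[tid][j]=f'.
vaddr = 258 = 0b100000010
Split: l1_idx=2, l2_idx=0, offset=2

Answer: L1[2]=0 -> L2[0][0]=50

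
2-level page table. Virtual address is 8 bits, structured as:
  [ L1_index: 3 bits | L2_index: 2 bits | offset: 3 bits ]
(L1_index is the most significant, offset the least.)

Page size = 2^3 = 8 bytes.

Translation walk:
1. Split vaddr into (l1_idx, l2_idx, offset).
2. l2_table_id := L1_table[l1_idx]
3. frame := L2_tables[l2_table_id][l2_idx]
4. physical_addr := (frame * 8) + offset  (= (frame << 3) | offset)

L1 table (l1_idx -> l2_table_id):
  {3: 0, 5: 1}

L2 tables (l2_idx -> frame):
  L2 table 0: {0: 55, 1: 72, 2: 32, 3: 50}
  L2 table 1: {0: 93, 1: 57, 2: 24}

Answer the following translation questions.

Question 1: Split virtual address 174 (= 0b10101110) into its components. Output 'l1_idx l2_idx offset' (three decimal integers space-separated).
vaddr = 174 = 0b10101110
  top 3 bits -> l1_idx = 5
  next 2 bits -> l2_idx = 1
  bottom 3 bits -> offset = 6

Answer: 5 1 6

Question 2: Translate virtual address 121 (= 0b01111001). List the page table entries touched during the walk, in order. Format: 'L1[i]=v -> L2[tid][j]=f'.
vaddr = 121 = 0b01111001
Split: l1_idx=3, l2_idx=3, offset=1

Answer: L1[3]=0 -> L2[0][3]=50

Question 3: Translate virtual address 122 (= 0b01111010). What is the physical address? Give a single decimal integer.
vaddr = 122 = 0b01111010
Split: l1_idx=3, l2_idx=3, offset=2
L1[3] = 0
L2[0][3] = 50
paddr = 50 * 8 + 2 = 402

Answer: 402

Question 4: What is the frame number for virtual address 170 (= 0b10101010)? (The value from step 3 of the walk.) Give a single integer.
vaddr = 170: l1_idx=5, l2_idx=1
L1[5] = 1; L2[1][1] = 57

Answer: 57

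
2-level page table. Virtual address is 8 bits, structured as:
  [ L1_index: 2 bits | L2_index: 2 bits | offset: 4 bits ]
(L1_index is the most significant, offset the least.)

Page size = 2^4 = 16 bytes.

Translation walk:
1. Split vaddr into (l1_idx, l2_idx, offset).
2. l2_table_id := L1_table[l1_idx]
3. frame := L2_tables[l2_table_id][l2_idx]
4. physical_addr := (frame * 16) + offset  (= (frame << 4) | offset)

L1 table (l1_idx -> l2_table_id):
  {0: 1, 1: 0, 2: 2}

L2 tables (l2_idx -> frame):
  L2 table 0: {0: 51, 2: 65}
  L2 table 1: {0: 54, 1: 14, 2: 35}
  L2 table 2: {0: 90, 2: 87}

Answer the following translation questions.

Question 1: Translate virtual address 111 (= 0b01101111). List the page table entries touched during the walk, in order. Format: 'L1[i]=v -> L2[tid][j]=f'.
vaddr = 111 = 0b01101111
Split: l1_idx=1, l2_idx=2, offset=15

Answer: L1[1]=0 -> L2[0][2]=65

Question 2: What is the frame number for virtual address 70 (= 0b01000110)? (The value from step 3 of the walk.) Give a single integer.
vaddr = 70: l1_idx=1, l2_idx=0
L1[1] = 0; L2[0][0] = 51

Answer: 51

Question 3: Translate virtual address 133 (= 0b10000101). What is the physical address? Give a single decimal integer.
Answer: 1445

Derivation:
vaddr = 133 = 0b10000101
Split: l1_idx=2, l2_idx=0, offset=5
L1[2] = 2
L2[2][0] = 90
paddr = 90 * 16 + 5 = 1445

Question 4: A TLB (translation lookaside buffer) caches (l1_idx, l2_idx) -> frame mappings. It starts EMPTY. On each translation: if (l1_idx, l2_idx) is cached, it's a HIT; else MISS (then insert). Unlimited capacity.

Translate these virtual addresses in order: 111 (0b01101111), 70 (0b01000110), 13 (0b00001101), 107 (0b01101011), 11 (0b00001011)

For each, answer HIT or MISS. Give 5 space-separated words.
vaddr=111: (1,2) not in TLB -> MISS, insert
vaddr=70: (1,0) not in TLB -> MISS, insert
vaddr=13: (0,0) not in TLB -> MISS, insert
vaddr=107: (1,2) in TLB -> HIT
vaddr=11: (0,0) in TLB -> HIT

Answer: MISS MISS MISS HIT HIT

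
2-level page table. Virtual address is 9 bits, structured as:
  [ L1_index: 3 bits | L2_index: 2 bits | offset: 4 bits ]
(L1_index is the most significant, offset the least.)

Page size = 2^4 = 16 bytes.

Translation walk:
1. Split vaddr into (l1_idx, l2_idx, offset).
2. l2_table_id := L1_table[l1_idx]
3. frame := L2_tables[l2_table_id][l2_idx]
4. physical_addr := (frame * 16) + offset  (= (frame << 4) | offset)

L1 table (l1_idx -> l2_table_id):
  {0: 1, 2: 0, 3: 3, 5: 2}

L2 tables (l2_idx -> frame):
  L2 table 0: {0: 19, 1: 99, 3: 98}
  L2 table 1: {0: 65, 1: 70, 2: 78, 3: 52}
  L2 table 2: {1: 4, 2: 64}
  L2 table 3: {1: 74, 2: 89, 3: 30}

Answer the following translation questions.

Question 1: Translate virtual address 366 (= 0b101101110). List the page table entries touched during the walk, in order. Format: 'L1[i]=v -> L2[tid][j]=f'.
Answer: L1[5]=2 -> L2[2][2]=64

Derivation:
vaddr = 366 = 0b101101110
Split: l1_idx=5, l2_idx=2, offset=14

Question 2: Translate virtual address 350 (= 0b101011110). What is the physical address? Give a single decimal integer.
Answer: 78

Derivation:
vaddr = 350 = 0b101011110
Split: l1_idx=5, l2_idx=1, offset=14
L1[5] = 2
L2[2][1] = 4
paddr = 4 * 16 + 14 = 78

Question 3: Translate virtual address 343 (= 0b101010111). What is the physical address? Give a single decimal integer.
vaddr = 343 = 0b101010111
Split: l1_idx=5, l2_idx=1, offset=7
L1[5] = 2
L2[2][1] = 4
paddr = 4 * 16 + 7 = 71

Answer: 71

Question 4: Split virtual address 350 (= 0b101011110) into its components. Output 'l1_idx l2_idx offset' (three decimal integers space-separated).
vaddr = 350 = 0b101011110
  top 3 bits -> l1_idx = 5
  next 2 bits -> l2_idx = 1
  bottom 4 bits -> offset = 14

Answer: 5 1 14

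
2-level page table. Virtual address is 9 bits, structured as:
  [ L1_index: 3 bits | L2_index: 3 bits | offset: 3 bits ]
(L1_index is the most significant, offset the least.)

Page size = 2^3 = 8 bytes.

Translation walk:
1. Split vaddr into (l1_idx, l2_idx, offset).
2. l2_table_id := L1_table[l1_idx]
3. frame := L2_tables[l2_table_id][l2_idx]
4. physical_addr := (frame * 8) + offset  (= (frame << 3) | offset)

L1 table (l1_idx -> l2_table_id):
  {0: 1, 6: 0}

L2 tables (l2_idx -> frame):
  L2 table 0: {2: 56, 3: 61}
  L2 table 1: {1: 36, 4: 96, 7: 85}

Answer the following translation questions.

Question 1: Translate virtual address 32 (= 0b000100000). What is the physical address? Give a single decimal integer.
Answer: 768

Derivation:
vaddr = 32 = 0b000100000
Split: l1_idx=0, l2_idx=4, offset=0
L1[0] = 1
L2[1][4] = 96
paddr = 96 * 8 + 0 = 768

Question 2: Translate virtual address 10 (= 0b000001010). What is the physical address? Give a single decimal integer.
Answer: 290

Derivation:
vaddr = 10 = 0b000001010
Split: l1_idx=0, l2_idx=1, offset=2
L1[0] = 1
L2[1][1] = 36
paddr = 36 * 8 + 2 = 290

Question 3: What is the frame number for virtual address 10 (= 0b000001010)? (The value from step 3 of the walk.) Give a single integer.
vaddr = 10: l1_idx=0, l2_idx=1
L1[0] = 1; L2[1][1] = 36

Answer: 36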